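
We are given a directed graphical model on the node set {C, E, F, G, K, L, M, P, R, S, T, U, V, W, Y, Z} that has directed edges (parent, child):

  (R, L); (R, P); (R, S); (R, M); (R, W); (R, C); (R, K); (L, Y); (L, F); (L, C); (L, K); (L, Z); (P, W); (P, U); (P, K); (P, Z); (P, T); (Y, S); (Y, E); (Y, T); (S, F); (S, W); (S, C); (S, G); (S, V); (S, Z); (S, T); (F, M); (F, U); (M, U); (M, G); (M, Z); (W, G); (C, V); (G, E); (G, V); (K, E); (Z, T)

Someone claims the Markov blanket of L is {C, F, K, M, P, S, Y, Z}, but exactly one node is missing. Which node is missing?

Pa(L) = {R}.
L has children C, F, K, Y, Z.
For each child, the remaining parents (spouses of L):
  Y has no other parent.
  F's other parent is S.
  C's other parents are R, S.
  K also has parents P, R.
  Z also has parents M, P, S.
MB(L) = {C, F, K, M, P, R, S, Y, Z}.
Comparing with the claimed set, R is missing.

R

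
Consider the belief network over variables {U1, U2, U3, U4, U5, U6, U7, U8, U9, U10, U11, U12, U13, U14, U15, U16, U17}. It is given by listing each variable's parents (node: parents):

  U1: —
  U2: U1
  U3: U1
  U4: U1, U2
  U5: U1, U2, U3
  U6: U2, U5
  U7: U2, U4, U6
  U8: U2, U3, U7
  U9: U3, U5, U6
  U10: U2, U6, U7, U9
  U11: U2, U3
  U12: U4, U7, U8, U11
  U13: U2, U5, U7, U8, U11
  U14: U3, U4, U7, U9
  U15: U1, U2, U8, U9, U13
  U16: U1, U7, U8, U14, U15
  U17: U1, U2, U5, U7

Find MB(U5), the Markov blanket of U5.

Recall MB(v) = parents ∪ children ∪ spouses, where spouses are the other parents of v's children.
U5 has parents U1, U2, U3.
Children of U5: U6, U9, U13, U17.
Parents of each child, excluding U5:
  U6: U2
  U9: U3, U6
  U13: U2, U7, U8, U11
  U17: U1, U2, U7
MB(U5) = {U1, U2, U3, U6, U7, U8, U9, U11, U13, U17}.

{U1, U2, U3, U6, U7, U8, U9, U11, U13, U17}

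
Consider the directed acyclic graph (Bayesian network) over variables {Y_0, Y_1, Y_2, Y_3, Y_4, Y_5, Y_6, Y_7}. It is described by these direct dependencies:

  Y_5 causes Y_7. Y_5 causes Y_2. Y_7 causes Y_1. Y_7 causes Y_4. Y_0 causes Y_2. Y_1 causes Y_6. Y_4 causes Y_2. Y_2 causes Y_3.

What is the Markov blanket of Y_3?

A node's Markov blanket = Pa ∪ Ch ∪ (parents of Ch other than the node itself).
Y_3's children: none.
Y_3 has parent Y_2.
With no children, Y_3 has no spouses; the co-parent set is empty.
Taking the union gives {Y_2}.

{Y_2}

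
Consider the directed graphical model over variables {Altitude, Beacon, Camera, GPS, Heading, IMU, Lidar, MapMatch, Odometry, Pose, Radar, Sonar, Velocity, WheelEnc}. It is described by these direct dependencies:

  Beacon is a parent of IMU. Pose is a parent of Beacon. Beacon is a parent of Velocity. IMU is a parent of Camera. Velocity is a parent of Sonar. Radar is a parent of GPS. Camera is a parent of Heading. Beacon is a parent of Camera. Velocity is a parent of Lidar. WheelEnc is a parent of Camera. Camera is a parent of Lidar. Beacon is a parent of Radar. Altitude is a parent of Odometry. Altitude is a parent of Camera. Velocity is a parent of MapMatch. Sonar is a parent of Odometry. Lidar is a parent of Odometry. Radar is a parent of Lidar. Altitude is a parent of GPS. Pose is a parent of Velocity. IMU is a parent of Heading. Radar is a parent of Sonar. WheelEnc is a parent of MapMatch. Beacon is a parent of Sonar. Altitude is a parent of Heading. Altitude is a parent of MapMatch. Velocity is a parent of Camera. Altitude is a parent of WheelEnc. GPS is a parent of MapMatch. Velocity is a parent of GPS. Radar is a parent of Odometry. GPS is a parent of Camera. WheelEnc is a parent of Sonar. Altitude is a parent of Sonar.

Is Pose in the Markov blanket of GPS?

Children of GPS: Camera, MapMatch.
Parents of GPS: Altitude, Radar, Velocity.
Co-parents of GPS (other parents of its children):
  Camera: Altitude, Beacon, IMU, Velocity, WheelEnc
  MapMatch: Altitude, Velocity, WheelEnc
MB(GPS) = {Altitude, Beacon, Camera, IMU, MapMatch, Radar, Velocity, WheelEnc}; Pose is not in this set.

No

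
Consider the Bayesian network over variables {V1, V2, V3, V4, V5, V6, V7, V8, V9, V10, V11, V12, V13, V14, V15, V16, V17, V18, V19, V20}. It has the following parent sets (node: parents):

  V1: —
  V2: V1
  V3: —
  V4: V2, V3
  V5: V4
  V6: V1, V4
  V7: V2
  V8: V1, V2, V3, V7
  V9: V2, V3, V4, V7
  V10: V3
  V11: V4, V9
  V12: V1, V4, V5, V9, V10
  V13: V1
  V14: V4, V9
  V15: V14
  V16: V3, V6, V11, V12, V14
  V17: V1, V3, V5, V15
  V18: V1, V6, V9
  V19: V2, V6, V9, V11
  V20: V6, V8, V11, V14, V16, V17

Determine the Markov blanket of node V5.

The Markov blanket of a node is its parents, its children, and the other parents of its children.
V5 has parent V4.
Children of V5: V12, V17.
Parents of each child, excluding V5:
  V12 also has parents V1, V4, V9, V10.
  V17 also has parents V1, V3, V15.
So the Markov blanket of V5 is {V1, V3, V4, V9, V10, V12, V15, V17}.

{V1, V3, V4, V9, V10, V12, V15, V17}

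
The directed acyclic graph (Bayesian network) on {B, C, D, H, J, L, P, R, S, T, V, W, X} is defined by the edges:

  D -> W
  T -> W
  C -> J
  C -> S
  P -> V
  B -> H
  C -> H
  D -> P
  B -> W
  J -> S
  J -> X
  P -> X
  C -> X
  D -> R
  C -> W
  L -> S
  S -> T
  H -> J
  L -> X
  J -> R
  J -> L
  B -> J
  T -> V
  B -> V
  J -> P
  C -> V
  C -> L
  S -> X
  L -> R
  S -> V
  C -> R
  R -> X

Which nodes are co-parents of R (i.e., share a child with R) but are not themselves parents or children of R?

Children of R: X.
  parents(X) \ {R} = {C, J, L, P, S}.
Excluding nodes already adjacent to R (C, D, J, L, X), the co-parent-only contribution is {P, S}.

{P, S}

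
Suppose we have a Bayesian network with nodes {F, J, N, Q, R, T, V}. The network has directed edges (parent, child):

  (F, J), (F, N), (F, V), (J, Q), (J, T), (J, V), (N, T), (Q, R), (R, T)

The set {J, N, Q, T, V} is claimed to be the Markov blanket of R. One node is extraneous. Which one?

R's parents: Q.
Ch(R) = {T}.
Other parents of R's children:
  T: J, N
MB(R) = {J, N, Q, T}.
V is neither a parent, child, nor co-parent of R, so it does not belong.

V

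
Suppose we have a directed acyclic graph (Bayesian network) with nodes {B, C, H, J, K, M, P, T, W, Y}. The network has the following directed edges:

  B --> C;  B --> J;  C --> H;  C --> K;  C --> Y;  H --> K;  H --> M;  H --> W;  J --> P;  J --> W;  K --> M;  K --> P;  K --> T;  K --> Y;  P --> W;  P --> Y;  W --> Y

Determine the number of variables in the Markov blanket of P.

6

The Markov blanket of a node is its parents, its children, and the other parents of its children.
P has parents J, K.
P's children: W, Y.
For each child, the remaining parents (spouses of P):
  W: H, J
  Y: C, K, W
MB(P) = {C, H, J, K, W, Y}, which has 6 nodes.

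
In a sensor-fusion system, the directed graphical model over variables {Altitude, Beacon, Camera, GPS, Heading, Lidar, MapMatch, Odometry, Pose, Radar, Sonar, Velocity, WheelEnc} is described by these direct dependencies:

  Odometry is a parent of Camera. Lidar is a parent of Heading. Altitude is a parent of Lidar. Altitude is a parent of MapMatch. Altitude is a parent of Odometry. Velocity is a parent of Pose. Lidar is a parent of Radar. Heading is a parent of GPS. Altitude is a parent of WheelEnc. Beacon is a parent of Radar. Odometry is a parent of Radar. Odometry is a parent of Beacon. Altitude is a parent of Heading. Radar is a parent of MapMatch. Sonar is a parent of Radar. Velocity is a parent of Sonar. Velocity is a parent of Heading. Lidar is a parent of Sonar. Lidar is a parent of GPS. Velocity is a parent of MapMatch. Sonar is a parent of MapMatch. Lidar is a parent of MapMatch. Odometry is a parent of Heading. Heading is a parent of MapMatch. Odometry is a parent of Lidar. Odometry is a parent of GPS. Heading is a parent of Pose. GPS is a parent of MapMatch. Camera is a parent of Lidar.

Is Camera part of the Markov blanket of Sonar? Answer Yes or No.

Sonar's parents: Lidar, Velocity.
Sonar has children MapMatch, Radar.
Parents of each child, excluding Sonar:
  Radar also has parents Beacon, Lidar, Odometry.
  MapMatch's other parents are Altitude, GPS, Heading, Lidar, Radar, Velocity.
MB(Sonar) = {Altitude, Beacon, GPS, Heading, Lidar, MapMatch, Odometry, Radar, Velocity}; Camera is not in this set.

No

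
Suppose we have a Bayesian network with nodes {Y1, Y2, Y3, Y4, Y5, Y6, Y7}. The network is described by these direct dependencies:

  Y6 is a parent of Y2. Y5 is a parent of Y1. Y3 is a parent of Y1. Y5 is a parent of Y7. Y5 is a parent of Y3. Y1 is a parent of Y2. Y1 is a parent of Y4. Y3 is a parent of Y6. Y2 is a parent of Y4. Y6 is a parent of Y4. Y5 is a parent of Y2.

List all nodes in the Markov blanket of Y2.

{Y1, Y4, Y5, Y6}

By definition, MB(Y2) is built from Y2's parents, Y2's children, and the co-parents of Y2.
Y2's parents: Y1, Y5, Y6.
Children of Y2: Y4.
Co-parents of Y2 (other parents of its children):
  Y4: Y1, Y6
Union: {Y1, Y5, Y6} ∪ {Y4} ∪ {Y1, Y6} = {Y1, Y4, Y5, Y6}.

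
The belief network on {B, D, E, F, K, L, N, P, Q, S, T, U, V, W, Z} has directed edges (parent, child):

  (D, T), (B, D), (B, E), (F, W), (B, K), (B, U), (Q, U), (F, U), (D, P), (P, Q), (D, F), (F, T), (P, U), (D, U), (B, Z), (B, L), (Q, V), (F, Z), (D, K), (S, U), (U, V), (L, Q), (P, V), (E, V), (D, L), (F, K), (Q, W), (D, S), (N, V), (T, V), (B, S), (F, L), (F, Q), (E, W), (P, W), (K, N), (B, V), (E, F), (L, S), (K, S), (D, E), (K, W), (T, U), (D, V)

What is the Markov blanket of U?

The Markov blanket of a node is its parents, its children, and the other parents of its children.
U's parents: B, D, F, P, Q, S, T.
U has child V.
Other parents of U's children:
  V's other parents are B, D, E, N, P, Q, T.
MB(U) = {B, D, E, F, N, P, Q, S, T, V}.

{B, D, E, F, N, P, Q, S, T, V}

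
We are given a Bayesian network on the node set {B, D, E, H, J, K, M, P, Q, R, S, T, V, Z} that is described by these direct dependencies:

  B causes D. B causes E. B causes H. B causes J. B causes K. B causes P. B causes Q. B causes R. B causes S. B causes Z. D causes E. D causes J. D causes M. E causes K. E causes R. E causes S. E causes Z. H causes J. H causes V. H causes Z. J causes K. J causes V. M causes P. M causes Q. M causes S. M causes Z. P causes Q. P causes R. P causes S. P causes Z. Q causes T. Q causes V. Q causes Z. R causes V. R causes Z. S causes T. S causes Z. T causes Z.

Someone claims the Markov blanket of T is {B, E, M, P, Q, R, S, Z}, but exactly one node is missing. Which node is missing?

H

T's parents: Q, S.
Ch(T) = {Z}.
Other parents of T's children:
  Z: B, E, H, M, P, Q, R, S
MB(T) = {B, E, H, M, P, Q, R, S, Z}.
Comparing with the claimed set, H is missing.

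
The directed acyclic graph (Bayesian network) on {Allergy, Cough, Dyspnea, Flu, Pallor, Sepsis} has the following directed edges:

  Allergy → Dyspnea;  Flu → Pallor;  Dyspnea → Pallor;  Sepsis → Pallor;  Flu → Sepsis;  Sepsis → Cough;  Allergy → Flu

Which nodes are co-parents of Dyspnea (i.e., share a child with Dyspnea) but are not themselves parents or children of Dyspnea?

{Flu, Sepsis}

Children of Dyspnea: Pallor.
  Pallor: Flu, Sepsis
Excluding nodes already adjacent to Dyspnea (Allergy, Pallor), the co-parent-only contribution is {Flu, Sepsis}.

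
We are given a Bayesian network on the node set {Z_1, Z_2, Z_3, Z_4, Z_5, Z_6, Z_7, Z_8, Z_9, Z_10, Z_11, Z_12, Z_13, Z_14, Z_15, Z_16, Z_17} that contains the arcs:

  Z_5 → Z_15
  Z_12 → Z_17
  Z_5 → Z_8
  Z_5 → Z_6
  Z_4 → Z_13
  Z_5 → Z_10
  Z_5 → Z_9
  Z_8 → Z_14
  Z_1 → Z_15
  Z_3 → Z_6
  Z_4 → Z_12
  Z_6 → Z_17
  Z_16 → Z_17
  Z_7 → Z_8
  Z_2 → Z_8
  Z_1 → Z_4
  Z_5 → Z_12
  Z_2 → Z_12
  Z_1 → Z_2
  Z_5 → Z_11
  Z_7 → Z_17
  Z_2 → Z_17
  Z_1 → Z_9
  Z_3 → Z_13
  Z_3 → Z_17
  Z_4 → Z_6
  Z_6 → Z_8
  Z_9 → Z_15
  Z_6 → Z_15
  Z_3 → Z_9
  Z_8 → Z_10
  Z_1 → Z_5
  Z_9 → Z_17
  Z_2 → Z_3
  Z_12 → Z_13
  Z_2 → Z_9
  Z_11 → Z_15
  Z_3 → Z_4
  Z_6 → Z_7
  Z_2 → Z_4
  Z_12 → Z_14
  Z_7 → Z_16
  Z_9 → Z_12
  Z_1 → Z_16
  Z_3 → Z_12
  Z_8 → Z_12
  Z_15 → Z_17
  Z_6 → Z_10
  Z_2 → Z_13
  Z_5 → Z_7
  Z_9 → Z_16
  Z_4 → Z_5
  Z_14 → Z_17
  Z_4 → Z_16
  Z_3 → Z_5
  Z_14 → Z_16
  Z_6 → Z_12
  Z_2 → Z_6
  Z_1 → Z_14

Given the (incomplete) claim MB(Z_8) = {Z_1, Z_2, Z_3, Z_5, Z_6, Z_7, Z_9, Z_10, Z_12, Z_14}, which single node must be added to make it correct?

Pa(Z_8) = {Z_2, Z_5, Z_6, Z_7}.
Z_8's children: Z_10, Z_12, Z_14.
For each child, the remaining parents (spouses of Z_8):
  Z_10's other parents are Z_5, Z_6.
  Z_12's other parents are Z_2, Z_3, Z_4, Z_5, Z_6, Z_9.
  Z_14's other parents are Z_1, Z_12.
MB(Z_8) = {Z_1, Z_2, Z_3, Z_4, Z_5, Z_6, Z_7, Z_9, Z_10, Z_12, Z_14}.
Comparing with the claimed set, Z_4 is missing.

Z_4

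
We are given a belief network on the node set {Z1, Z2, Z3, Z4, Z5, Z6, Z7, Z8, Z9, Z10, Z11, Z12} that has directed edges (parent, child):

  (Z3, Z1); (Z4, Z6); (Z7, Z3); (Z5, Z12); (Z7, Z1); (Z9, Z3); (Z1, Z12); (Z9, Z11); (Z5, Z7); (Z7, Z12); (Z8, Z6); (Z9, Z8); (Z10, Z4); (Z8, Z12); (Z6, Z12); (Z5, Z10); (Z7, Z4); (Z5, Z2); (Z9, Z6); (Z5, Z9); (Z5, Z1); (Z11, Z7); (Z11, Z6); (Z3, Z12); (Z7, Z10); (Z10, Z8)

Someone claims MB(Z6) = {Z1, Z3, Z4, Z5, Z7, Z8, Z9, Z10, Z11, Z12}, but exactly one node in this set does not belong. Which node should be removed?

Z10

The Markov blanket of a node is its parents, its children, and the other parents of its children.
Ch(Z6) = {Z12}.
Z6's parents: Z4, Z8, Z9, Z11.
Co-parents of Z6 (other parents of its children):
  Z12 also has parents Z1, Z3, Z5, Z7, Z8.
MB(Z6) = {Z1, Z3, Z4, Z5, Z7, Z8, Z9, Z11, Z12}.
Z10 is neither a parent, child, nor co-parent of Z6, so it does not belong.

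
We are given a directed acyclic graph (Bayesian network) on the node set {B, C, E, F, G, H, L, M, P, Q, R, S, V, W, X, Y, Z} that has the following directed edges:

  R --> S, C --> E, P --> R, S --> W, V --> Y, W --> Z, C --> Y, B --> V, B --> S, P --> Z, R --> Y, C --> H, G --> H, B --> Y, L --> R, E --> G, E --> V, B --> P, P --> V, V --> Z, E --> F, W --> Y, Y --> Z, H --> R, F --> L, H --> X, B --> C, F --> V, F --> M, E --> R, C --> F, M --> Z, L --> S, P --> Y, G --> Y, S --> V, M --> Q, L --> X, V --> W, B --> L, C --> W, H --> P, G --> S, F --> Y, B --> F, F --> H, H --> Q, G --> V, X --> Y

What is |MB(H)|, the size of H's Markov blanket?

Parents of H: C, F, G.
H's children: P, Q, R, X.
Co-parents of H (other parents of its children):
  P also has parent B.
  parents(Q) \ {H} = {M}.
  parents(R) \ {H} = {E, L, P}.
  parents(X) \ {H} = {L}.
MB(H) = {B, C, E, F, G, L, M, P, Q, R, X}, which has 11 nodes.

11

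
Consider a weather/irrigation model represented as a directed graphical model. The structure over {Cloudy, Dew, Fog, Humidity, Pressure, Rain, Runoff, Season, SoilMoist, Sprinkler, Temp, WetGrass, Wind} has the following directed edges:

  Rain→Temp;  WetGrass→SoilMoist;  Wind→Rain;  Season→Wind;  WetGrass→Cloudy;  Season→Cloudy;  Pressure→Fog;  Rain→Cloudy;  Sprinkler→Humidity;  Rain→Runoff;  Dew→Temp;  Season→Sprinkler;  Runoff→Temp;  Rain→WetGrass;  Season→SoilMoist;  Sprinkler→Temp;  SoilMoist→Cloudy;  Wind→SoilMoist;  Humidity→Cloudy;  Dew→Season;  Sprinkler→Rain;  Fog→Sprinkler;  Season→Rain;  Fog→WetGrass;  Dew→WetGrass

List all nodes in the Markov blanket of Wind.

{Rain, Season, SoilMoist, Sprinkler, WetGrass}

The Markov blanket of a node is its parents, its children, and the other parents of its children.
Wind has parent Season.
Wind has children Rain, SoilMoist.
Co-parents of Wind (other parents of its children):
  Rain: Season, Sprinkler
  SoilMoist: Season, WetGrass
Taking the union gives {Rain, Season, SoilMoist, Sprinkler, WetGrass}.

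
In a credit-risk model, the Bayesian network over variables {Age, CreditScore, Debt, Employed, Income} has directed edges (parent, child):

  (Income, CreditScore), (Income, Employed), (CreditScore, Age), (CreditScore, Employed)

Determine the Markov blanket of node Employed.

{CreditScore, Income}

A node's Markov blanket = Pa ∪ Ch ∪ (parents of Ch other than the node itself).
Employed's parents: CreditScore, Income.
Children of Employed: none.
With no children, Employed has no spouses; the co-parent set is empty.
Union: {CreditScore, Income} ∪ {} ∪ {} = {CreditScore, Income}.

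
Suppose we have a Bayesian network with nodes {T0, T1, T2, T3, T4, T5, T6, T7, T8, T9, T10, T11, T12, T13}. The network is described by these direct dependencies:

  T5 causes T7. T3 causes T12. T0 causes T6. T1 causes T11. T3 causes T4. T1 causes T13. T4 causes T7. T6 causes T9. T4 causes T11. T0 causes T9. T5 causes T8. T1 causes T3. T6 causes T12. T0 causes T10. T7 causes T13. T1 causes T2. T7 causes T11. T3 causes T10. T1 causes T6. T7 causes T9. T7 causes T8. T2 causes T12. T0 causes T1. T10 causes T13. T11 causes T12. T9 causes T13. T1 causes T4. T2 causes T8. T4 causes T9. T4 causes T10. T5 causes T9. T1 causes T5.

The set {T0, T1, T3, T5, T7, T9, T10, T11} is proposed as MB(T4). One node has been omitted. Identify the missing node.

The Markov blanket of a node is its parents, its children, and the other parents of its children.
T4 has parents T1, T3.
Children of T4: T7, T9, T10, T11.
Other parents of T4's children:
  T7's other parent is T5.
  parents(T9) \ {T4} = {T0, T5, T6, T7}.
  parents(T10) \ {T4} = {T0, T3}.
  T11's other parents are T1, T7.
MB(T4) = {T0, T1, T3, T5, T6, T7, T9, T10, T11}.
Comparing with the claimed set, T6 is missing.

T6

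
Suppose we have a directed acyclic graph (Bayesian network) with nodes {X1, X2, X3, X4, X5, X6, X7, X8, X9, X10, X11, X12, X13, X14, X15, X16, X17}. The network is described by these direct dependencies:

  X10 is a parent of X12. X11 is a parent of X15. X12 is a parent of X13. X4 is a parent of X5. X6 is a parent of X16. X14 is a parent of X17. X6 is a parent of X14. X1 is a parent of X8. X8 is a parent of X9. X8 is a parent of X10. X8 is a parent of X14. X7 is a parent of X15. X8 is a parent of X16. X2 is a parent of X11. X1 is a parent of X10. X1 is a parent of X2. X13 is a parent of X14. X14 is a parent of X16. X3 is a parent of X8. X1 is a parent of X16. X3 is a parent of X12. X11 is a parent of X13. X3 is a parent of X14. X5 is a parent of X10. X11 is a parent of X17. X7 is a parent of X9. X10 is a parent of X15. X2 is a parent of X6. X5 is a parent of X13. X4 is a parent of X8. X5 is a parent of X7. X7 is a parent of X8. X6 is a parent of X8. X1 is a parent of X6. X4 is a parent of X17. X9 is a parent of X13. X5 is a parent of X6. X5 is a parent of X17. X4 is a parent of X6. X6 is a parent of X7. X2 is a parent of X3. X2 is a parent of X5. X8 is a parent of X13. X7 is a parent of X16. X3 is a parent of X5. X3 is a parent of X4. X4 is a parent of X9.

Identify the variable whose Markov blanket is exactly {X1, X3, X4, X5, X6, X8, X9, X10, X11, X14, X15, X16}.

X7

The target node must have every member of {X1, X3, X4, X5, X6, X8, X9, X10, X11, X14, X15, X16} as a parent, child, or co-parent, and no others.
Parents of X7: X5, X6; children: X8, X9, X15, X16; co-parents: X1, X3, X4, X6, X8, X10, X11, X14.
These exactly cover the given set, so the node is X7.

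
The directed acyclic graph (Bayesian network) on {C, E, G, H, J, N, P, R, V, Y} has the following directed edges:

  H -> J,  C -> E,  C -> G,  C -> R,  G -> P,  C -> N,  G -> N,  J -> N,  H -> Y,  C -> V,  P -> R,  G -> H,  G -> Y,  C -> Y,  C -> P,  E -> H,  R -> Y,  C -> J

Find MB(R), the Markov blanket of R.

{C, G, H, P, Y}

Recall MB(v) = parents ∪ children ∪ spouses, where spouses are the other parents of v's children.
R's parents: C, P.
Children of R: Y.
Co-parents of R (other parents of its children):
  parents(Y) \ {R} = {C, G, H}.
Union: {C, P} ∪ {Y} ∪ {C, G, H} = {C, G, H, P, Y}.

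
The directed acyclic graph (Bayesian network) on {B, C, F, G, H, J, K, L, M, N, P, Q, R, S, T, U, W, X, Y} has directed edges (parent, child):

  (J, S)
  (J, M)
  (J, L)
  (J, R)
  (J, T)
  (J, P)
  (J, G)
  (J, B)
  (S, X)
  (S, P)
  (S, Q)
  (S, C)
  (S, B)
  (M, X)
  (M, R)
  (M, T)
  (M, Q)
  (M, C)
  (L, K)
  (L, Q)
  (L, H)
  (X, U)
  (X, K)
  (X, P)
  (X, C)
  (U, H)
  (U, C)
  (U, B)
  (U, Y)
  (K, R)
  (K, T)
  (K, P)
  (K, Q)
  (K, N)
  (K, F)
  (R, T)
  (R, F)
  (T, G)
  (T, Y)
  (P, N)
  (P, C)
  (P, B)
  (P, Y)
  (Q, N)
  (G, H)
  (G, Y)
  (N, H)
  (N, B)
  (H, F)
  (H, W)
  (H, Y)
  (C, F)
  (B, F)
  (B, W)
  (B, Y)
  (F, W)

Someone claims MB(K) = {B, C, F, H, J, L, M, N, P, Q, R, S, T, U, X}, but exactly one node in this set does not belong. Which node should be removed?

Pa(K) = {L, X}.
Ch(K) = {F, N, P, Q, R, T}.
Parents of each child, excluding K:
  R also has parents J, M.
  parents(T) \ {K} = {J, M, R}.
  P also has parents J, S, X.
  Q's other parents are L, M, S.
  N's other parents are P, Q.
  F also has parents B, C, H, R.
MB(K) = {B, C, F, H, J, L, M, N, P, Q, R, S, T, X}.
U is neither a parent, child, nor co-parent of K, so it does not belong.

U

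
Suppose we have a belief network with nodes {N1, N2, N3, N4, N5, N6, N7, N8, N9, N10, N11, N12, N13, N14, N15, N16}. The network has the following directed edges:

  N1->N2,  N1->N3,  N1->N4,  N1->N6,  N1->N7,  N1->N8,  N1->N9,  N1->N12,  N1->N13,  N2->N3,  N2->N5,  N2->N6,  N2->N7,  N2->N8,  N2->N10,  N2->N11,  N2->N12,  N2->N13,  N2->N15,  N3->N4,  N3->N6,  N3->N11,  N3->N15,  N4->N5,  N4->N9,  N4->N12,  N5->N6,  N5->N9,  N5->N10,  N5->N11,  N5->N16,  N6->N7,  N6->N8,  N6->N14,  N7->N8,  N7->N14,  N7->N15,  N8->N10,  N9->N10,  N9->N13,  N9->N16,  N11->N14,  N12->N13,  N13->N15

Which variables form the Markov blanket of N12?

By definition, MB(N12) is built from N12's parents, N12's children, and the co-parents of N12.
N12's children: N13.
Pa(N12) = {N1, N2, N4}.
Co-parents of N12 (other parents of its children):
  N13: N1, N2, N9
So the Markov blanket of N12 is {N1, N2, N4, N9, N13}.

{N1, N2, N4, N9, N13}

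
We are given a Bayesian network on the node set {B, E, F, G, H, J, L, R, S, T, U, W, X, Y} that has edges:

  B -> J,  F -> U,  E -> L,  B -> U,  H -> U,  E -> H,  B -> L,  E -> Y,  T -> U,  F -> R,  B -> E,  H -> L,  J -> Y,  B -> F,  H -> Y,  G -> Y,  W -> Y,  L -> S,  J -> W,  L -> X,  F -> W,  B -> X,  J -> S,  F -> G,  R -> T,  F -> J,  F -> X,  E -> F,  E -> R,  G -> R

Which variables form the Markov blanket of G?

{E, F, H, J, R, W, Y}

G has parent F.
Ch(G) = {R, Y}.
For each child, the remaining parents (spouses of G):
  R also has parents E, F.
  Y's other parents are E, H, J, W.
Taking the union gives {E, F, H, J, R, W, Y}.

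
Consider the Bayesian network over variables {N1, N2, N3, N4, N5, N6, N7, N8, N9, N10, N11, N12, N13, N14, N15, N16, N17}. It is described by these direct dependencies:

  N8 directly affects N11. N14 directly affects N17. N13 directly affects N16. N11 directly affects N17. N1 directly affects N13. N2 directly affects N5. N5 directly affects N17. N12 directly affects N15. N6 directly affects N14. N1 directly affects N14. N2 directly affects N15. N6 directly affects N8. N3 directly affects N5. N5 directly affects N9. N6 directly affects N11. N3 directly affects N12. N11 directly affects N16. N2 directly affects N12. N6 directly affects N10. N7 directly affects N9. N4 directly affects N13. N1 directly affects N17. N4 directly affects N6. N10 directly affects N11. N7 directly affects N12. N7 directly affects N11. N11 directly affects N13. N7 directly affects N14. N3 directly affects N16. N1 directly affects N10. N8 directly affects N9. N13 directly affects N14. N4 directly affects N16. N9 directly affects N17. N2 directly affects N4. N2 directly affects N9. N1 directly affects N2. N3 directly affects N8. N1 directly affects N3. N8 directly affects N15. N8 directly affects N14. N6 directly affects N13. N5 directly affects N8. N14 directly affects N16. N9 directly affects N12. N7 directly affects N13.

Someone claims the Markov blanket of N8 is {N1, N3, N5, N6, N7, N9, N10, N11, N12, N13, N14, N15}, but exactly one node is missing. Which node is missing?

By definition, MB(N8) is built from N8's parents, N8's children, and the co-parents of N8.
Pa(N8) = {N3, N5, N6}.
Ch(N8) = {N9, N11, N14, N15}.
Parents of each child, excluding N8:
  N9: N2, N5, N7
  N11: N6, N7, N10
  N14: N1, N6, N7, N13
  N15: N2, N12
MB(N8) = {N1, N2, N3, N5, N6, N7, N9, N10, N11, N12, N13, N14, N15}.
Comparing with the claimed set, N2 is missing.

N2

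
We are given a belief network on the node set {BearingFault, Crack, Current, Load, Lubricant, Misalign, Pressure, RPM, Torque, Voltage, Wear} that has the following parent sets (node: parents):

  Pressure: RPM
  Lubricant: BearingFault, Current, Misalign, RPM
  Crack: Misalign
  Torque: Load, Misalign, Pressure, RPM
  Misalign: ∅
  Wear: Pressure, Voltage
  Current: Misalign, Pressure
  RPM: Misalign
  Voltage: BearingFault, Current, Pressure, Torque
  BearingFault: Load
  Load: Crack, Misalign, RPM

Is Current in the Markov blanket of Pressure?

Current is a child of Pressure.
So Current ∈ MB(Pressure).

Yes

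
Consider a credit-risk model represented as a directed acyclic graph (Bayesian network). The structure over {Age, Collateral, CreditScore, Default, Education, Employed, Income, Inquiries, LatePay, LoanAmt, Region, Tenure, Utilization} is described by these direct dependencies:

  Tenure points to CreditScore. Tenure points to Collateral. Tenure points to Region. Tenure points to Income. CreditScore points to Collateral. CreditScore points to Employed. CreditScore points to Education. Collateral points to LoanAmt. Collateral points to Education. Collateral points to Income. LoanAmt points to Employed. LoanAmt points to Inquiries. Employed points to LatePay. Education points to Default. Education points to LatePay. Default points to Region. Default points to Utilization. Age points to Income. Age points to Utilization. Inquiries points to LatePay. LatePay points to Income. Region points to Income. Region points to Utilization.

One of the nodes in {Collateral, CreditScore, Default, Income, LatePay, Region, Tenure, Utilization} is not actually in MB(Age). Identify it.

The Markov blanket of a node is its parents, its children, and the other parents of its children.
Age's parents: none.
Children of Age: Income, Utilization.
Co-parents of Age (other parents of its children):
  Income: Collateral, LatePay, Region, Tenure
  Utilization: Default, Region
MB(Age) = {Collateral, Default, Income, LatePay, Region, Tenure, Utilization}.
CreditScore is neither a parent, child, nor co-parent of Age, so it does not belong.

CreditScore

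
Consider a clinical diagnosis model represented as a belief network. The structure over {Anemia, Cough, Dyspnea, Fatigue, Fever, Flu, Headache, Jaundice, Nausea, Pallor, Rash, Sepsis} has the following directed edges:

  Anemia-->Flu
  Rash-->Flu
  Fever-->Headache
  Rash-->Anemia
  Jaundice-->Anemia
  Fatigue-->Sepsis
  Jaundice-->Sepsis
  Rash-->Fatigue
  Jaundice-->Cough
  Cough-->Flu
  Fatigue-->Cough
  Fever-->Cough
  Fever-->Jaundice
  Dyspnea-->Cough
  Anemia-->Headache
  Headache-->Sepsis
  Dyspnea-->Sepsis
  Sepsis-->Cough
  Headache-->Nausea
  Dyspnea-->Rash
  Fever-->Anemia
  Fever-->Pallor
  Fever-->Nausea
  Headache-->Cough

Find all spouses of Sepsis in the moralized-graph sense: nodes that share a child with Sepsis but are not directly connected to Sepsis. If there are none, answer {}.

{Fever}

Children of Sepsis: Cough.
  parents(Cough) \ {Sepsis} = {Dyspnea, Fatigue, Fever, Headache, Jaundice}.
Excluding nodes already adjacent to Sepsis (Cough, Dyspnea, Fatigue, Headache, Jaundice), the co-parent-only contribution is {Fever}.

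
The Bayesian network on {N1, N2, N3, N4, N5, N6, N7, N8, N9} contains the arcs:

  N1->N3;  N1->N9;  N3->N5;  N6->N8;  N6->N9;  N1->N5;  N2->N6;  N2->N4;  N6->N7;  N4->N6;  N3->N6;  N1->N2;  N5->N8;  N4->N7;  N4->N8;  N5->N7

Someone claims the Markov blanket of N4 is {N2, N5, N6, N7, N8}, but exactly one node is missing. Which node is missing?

N3

The Markov blanket of a node is its parents, its children, and the other parents of its children.
Pa(N4) = {N2}.
N4 has children N6, N7, N8.
Parents of each child, excluding N4:
  N6's other parents are N2, N3.
  N7 also has parents N5, N6.
  parents(N8) \ {N4} = {N5, N6}.
MB(N4) = {N2, N3, N5, N6, N7, N8}.
Comparing with the claimed set, N3 is missing.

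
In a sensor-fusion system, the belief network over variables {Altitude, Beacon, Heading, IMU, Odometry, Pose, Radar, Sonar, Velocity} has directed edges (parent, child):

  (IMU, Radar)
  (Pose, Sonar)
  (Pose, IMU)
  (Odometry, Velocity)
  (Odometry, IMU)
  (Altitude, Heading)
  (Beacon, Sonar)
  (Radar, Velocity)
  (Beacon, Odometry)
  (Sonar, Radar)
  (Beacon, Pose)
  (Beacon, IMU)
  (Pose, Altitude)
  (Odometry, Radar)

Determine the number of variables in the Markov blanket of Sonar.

Sonar's children: Radar.
Pa(Sonar) = {Beacon, Pose}.
Co-parents of Sonar (other parents of its children):
  Radar: IMU, Odometry
MB(Sonar) = {Beacon, IMU, Odometry, Pose, Radar}, which has 5 nodes.

5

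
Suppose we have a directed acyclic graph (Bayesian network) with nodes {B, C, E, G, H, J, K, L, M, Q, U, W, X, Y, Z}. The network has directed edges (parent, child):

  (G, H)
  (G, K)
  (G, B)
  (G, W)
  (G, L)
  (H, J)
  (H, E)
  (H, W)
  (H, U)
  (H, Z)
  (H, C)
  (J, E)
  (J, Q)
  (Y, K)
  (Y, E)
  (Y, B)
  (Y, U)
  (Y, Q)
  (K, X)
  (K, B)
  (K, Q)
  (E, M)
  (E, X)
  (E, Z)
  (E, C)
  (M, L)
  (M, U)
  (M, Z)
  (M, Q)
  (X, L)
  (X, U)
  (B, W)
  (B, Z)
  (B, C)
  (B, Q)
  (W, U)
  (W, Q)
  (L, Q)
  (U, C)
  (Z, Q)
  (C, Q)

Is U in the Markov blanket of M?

Yes

U is a child of M.
So U ∈ MB(M).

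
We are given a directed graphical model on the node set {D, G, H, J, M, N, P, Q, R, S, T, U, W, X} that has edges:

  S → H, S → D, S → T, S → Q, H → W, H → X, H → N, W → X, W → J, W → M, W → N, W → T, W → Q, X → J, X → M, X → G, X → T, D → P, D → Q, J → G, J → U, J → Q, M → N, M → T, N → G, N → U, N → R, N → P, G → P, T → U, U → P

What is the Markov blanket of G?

{D, J, N, P, U, X}

By definition, MB(G) is built from G's parents, G's children, and the co-parents of G.
G's parents: J, N, X.
Ch(G) = {P}.
Other parents of G's children:
  parents(P) \ {G} = {D, N, U}.
Union: {J, N, X} ∪ {P} ∪ {D, N, U} = {D, J, N, P, U, X}.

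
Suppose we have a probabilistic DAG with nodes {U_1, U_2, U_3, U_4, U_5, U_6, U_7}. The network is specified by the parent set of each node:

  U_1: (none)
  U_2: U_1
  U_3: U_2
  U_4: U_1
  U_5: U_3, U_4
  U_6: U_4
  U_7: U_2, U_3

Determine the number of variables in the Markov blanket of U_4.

4

U_4 has children U_5, U_6.
Parents of U_4: U_1.
Other parents of U_4's children:
  U_5: U_3
  U_6: —
MB(U_4) = {U_1, U_3, U_5, U_6}, which has 4 nodes.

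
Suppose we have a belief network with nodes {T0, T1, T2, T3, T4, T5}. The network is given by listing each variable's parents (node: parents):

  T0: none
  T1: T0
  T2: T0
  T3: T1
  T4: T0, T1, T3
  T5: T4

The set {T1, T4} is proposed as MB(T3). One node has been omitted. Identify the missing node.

T0

Recall MB(v) = parents ∪ children ∪ spouses, where spouses are the other parents of v's children.
Children of T3: T4.
Pa(T3) = {T1}.
Other parents of T3's children:
  parents(T4) \ {T3} = {T0, T1}.
MB(T3) = {T0, T1, T4}.
Comparing with the claimed set, T0 is missing.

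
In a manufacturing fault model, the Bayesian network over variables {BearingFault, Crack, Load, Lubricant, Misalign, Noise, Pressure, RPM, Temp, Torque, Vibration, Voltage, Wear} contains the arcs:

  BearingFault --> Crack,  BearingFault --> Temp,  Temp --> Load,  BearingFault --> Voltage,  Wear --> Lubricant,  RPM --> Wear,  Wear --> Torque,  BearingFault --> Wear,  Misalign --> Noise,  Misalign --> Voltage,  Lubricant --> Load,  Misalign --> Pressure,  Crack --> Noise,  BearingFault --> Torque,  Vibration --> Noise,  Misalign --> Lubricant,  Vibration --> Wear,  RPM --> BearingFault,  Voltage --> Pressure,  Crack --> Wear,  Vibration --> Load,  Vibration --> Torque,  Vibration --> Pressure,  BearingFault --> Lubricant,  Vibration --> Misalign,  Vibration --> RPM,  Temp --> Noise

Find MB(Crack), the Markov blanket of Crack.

{BearingFault, Misalign, Noise, RPM, Temp, Vibration, Wear}

By definition, MB(Crack) is built from Crack's parents, Crack's children, and the co-parents of Crack.
Pa(Crack) = {BearingFault}.
Children of Crack: Noise, Wear.
Other parents of Crack's children:
  Wear also has parents BearingFault, RPM, Vibration.
  parents(Noise) \ {Crack} = {Misalign, Temp, Vibration}.
So the Markov blanket of Crack is {BearingFault, Misalign, Noise, RPM, Temp, Vibration, Wear}.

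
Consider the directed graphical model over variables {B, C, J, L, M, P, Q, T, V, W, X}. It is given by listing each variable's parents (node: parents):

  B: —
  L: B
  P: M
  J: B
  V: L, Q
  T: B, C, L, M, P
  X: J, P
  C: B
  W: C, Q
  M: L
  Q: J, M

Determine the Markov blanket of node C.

{B, L, M, P, Q, T, W}

Recall MB(v) = parents ∪ children ∪ spouses, where spouses are the other parents of v's children.
Ch(C) = {T, W}.
Pa(C) = {B}.
Other parents of C's children:
  T: B, L, M, P
  W: Q
MB(C) = {B, L, M, P, Q, T, W}.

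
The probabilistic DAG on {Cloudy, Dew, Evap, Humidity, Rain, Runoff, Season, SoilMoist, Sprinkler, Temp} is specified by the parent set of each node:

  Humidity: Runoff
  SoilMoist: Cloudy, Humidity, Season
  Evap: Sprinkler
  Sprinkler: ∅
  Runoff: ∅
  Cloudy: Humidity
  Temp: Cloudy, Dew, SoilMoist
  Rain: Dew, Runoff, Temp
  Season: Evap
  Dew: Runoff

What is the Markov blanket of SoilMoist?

{Cloudy, Dew, Humidity, Season, Temp}

SoilMoist has parents Cloudy, Humidity, Season.
SoilMoist's children: Temp.
Other parents of SoilMoist's children:
  parents(Temp) \ {SoilMoist} = {Cloudy, Dew}.
So the Markov blanket of SoilMoist is {Cloudy, Dew, Humidity, Season, Temp}.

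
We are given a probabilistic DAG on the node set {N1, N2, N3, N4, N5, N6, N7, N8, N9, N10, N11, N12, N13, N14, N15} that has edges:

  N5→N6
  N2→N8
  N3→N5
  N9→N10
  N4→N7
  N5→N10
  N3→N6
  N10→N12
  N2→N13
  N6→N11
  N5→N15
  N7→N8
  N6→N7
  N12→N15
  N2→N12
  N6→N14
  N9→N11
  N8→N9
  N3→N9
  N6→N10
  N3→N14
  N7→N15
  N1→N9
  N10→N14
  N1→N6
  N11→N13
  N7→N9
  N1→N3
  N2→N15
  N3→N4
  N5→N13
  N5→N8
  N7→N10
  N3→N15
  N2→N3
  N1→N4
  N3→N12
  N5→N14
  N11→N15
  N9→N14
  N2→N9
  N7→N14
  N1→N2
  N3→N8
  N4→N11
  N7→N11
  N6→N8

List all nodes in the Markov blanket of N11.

{N2, N3, N4, N5, N6, N7, N9, N12, N13, N15}

Parents of N11: N4, N6, N7, N9.
Ch(N11) = {N13, N15}.
For each child, the remaining parents (spouses of N11):
  N13 also has parents N2, N5.
  parents(N15) \ {N11} = {N2, N3, N5, N7, N12}.
Union: {N4, N6, N7, N9} ∪ {N13, N15} ∪ {N2, N3, N5, N7, N12} = {N2, N3, N4, N5, N6, N7, N9, N12, N13, N15}.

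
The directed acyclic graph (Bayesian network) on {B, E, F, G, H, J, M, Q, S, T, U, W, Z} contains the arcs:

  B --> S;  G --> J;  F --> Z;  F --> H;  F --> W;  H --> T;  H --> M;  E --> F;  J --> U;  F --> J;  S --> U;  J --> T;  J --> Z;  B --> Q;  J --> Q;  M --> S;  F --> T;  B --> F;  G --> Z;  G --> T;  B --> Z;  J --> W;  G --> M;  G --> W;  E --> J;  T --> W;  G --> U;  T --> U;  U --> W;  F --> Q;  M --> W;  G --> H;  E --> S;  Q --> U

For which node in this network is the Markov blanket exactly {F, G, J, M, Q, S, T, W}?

U

The target node must have every member of {F, G, J, M, Q, S, T, W} as a parent, child, or co-parent, and no others.
Parents of U: G, J, Q, S, T; children: W; co-parents: F, G, J, M, T.
These exactly cover the given set, so the node is U.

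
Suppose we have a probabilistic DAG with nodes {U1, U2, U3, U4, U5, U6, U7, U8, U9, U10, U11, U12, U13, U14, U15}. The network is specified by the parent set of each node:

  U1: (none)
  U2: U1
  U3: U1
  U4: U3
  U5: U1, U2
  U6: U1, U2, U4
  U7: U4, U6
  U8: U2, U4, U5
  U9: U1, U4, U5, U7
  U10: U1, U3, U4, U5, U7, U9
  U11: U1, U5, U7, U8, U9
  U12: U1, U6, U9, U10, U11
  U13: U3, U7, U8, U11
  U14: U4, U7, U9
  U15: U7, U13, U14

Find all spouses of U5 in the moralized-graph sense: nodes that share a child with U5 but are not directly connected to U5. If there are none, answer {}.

{U3, U4, U7}

Children of U5: U8, U9, U10, U11.
  U8: U2, U4
  U9: U1, U4, U7
  U10: U1, U3, U4, U7, U9
  U11: U1, U7, U8, U9
Excluding nodes already adjacent to U5 (U1, U2, U8, U9, U10, U11), the co-parent-only contribution is {U3, U4, U7}.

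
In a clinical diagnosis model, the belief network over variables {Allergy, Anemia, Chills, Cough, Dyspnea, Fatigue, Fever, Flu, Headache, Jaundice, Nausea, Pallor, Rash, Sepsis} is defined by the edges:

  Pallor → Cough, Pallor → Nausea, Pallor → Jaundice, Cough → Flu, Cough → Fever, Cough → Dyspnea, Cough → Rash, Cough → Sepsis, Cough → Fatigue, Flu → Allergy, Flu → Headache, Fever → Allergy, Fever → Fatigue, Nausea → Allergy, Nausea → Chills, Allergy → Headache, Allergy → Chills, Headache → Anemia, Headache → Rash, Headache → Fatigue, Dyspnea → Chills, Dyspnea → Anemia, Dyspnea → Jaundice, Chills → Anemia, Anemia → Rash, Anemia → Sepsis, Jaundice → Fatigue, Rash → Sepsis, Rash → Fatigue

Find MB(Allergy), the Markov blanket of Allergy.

{Chills, Dyspnea, Fever, Flu, Headache, Nausea}

Children of Allergy: Chills, Headache.
Pa(Allergy) = {Fever, Flu, Nausea}.
Co-parents of Allergy (other parents of its children):
  Headache: Flu
  Chills: Dyspnea, Nausea
Taking the union gives {Chills, Dyspnea, Fever, Flu, Headache, Nausea}.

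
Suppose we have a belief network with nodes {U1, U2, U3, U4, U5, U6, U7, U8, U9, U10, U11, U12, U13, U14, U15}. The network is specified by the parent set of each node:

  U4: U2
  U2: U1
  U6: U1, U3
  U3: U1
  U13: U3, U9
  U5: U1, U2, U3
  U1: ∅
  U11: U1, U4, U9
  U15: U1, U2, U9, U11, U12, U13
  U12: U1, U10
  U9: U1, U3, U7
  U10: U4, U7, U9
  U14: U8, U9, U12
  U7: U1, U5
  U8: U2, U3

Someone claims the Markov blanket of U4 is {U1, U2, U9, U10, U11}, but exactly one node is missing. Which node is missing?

By definition, MB(U4) is built from U4's parents, U4's children, and the co-parents of U4.
Parents of U4: U2.
Ch(U4) = {U10, U11}.
Other parents of U4's children:
  U10's other parents are U7, U9.
  U11's other parents are U1, U9.
MB(U4) = {U1, U2, U7, U9, U10, U11}.
Comparing with the claimed set, U7 is missing.

U7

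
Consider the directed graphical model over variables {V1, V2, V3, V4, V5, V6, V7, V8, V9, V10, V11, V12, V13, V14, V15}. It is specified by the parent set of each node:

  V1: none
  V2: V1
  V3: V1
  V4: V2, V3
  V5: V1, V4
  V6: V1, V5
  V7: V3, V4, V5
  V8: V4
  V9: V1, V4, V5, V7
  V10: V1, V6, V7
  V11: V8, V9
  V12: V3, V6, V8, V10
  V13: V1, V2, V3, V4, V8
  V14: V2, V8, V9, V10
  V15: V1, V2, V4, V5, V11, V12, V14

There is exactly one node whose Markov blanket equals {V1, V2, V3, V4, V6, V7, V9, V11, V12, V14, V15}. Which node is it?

The target node must have every member of {V1, V2, V3, V4, V6, V7, V9, V11, V12, V14, V15} as a parent, child, or co-parent, and no others.
Parents of V5: V1, V4; children: V6, V7, V9, V15; co-parents: V1, V2, V3, V4, V7, V11, V12, V14.
These exactly cover the given set, so the node is V5.

V5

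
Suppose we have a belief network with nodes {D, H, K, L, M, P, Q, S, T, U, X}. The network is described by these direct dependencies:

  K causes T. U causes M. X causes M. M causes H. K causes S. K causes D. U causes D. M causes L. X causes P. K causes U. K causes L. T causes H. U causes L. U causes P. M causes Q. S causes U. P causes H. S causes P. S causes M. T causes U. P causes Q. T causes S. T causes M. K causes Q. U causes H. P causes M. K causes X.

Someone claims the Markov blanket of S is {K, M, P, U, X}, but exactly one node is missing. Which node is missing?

The Markov blanket of a node is its parents, its children, and the other parents of its children.
Pa(S) = {K, T}.
S has children M, P, U.
Other parents of S's children:
  U: K, T
  P: U, X
  M: P, T, U, X
MB(S) = {K, M, P, T, U, X}.
Comparing with the claimed set, T is missing.

T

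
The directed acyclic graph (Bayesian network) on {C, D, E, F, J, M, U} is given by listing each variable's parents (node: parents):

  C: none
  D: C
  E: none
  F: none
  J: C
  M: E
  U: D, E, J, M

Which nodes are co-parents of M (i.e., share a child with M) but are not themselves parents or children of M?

Children of M: U.
  U's other parents are D, E, J.
Excluding nodes already adjacent to M (E, U), the co-parent-only contribution is {D, J}.

{D, J}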